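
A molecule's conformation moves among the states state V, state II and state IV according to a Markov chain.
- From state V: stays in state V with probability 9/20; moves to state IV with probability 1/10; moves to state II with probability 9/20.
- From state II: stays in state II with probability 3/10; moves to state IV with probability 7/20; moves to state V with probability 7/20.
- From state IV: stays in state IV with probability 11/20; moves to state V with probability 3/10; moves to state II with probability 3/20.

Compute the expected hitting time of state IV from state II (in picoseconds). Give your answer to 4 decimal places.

Let t(s) be the expected number of picoseconds to first reach state IV from state s, with t(state IV) = 0. Conditioning on the first picosecond:
t(state V) = 1 + 0.45·t(state V) + 0.45·t(state II)
t(state II) = 1 + 0.35·t(state V) + 0.3·t(state II)
Solving: t(state V) = 5.0549, t(state II) = 3.9560.
Expected picoseconds from state II to state IV: 3.9560.

3.9560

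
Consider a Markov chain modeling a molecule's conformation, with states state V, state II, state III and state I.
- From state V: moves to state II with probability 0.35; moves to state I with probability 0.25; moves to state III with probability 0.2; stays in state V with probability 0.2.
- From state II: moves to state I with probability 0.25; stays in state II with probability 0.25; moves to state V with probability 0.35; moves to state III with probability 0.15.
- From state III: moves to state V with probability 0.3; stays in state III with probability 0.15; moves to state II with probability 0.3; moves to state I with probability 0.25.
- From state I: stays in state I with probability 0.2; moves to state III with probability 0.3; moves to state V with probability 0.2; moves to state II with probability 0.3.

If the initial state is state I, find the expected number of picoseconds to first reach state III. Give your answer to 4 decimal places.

4.3302

Let t(s) be the expected number of picoseconds to first reach state III from state s, with t(state III) = 0. Conditioning on the first picosecond:
t(state V) = 1 + 0.2·t(state V) + 0.35·t(state II) + 0.25·t(state I)
t(state II) = 1 + 0.35·t(state V) + 0.25·t(state II) + 0.25·t(state I)
t(state I) = 1 + 0.2·t(state V) + 0.3·t(state II) + 0.2·t(state I)
Solving: t(state V) = 4.7975, t(state II) = 5.0156, t(state I) = 4.3302.
Expected picoseconds from state I to state III: 4.3302.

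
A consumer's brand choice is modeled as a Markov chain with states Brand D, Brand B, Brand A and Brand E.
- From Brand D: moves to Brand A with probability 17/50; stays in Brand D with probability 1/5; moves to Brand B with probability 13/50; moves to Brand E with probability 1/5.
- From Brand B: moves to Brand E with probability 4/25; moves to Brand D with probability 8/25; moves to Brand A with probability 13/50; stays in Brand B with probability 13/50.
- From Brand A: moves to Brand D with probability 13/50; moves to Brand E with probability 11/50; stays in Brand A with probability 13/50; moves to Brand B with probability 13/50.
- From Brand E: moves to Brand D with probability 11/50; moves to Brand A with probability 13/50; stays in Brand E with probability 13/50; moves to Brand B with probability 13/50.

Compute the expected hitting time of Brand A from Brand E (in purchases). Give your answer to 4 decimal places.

Let t(s) be the expected number of purchases to first reach Brand A from state s, with t(Brand A) = 0. Conditioning on the first purchase:
t(Brand D) = 1 + 0.2·t(Brand D) + 0.26·t(Brand B) + 0.2·t(Brand E)
t(Brand B) = 1 + 0.32·t(Brand D) + 0.26·t(Brand B) + 0.16·t(Brand E)
t(Brand E) = 1 + 0.22·t(Brand D) + 0.26·t(Brand B) + 0.26·t(Brand E)
Solving: t(Brand D) = 3.2996, t(Brand B) = 3.5524, t(Brand E) = 3.5805.
Expected purchases from Brand E to Brand A: 3.5805.

3.5805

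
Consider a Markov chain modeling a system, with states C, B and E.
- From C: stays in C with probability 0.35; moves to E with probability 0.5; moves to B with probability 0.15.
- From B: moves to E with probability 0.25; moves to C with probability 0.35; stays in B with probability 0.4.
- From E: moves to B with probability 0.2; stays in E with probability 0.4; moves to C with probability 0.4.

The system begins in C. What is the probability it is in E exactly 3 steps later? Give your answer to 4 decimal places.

Propagate the distribution vector 3 steps from C.
After 0 steps: (1.0000, 0.0000, 0.0000)
After 1 step: (0.3500, 0.1500, 0.5000)
After 2 steps: (0.3750, 0.2125, 0.4125)
After 3 steps: (0.3706, 0.2238, 0.4056)
P(in E after 3 steps) = 0.4056

0.4056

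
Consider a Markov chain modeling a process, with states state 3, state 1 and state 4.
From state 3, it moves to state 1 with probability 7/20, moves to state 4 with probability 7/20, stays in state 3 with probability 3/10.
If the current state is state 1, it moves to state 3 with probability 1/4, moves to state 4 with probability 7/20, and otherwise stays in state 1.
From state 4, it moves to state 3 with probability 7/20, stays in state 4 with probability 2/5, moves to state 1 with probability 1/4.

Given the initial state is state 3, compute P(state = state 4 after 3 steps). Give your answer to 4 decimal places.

Propagate the distribution vector 3 steps from state 3.
After 0 steps: (1.0000, 0.0000, 0.0000)
After 1 step: (0.3000, 0.3500, 0.3500)
After 2 steps: (0.3000, 0.3325, 0.3675)
After 3 steps: (0.3018, 0.3299, 0.3684)
P(in state 4 after 3 steps) = 0.3684

0.3684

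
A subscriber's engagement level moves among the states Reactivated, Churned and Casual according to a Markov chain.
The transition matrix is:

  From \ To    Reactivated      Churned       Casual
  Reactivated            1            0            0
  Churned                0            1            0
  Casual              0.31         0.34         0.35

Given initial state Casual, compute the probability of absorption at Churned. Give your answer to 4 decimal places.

Let h(s) be the probability of absorption at Churned starting from transient state s. Then h(Churned) = 1 and h(Reactivated) = 0. By first-step analysis:
h(Casual) = 0.31·0 + 0.34·1 + 0.35·h(Casual)
Solving: h(Casual) = 0.5231.
Starting from Casual, the probability is 0.5231.

0.5231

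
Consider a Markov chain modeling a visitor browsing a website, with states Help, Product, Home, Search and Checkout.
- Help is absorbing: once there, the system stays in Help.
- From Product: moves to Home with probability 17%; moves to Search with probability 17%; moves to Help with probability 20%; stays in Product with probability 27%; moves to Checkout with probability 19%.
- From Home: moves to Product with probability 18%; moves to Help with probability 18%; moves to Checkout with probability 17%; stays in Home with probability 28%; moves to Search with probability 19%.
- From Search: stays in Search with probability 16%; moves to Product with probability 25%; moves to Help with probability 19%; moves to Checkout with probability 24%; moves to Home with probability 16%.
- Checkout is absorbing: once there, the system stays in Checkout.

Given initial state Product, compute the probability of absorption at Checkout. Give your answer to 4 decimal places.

0.5004

Let h(s) be the probability of absorption at Checkout starting from transient state s. Then h(Checkout) = 1 and h(Help) = 0. By first-step analysis:
h(Product) = 0.2·0 + 0.27·h(Product) + 0.17·h(Home) + 0.17·h(Search) + 0.19·1
h(Home) = 0.18·0 + 0.18·h(Product) + 0.28·h(Home) + 0.19·h(Search) + 0.17·1
h(Search) = 0.19·0 + 0.25·h(Product) + 0.16·h(Home) + 0.16·h(Search) + 0.24·1
Solving: h(Product) = 0.5004, h(Home) = 0.5011, h(Search) = 0.5301.
Starting from Product, the probability is 0.5004.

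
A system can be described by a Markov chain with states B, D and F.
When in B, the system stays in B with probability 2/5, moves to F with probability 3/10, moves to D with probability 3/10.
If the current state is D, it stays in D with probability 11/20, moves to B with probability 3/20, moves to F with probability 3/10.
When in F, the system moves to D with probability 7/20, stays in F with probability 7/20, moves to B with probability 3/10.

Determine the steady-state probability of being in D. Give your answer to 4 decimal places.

0.4211

Let the stationary distribution be π with π = πP and π_1 + π_2 + π_3 = 1.
π_1 = 0.4·π_1 + 0.15·π_2 + 0.3·π_3
π_2 = 0.3·π_1 + 0.55·π_2 + 0.35·π_3
Solving with the normalization constraint gives π = (0.2632, 0.4211, 0.3158).
So the stationary probability of D is 0.4211.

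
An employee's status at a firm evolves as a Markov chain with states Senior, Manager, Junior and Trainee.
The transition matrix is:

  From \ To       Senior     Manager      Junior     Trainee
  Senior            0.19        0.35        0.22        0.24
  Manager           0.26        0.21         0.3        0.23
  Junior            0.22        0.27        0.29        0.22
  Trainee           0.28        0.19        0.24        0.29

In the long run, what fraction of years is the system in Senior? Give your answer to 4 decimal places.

0.2377

Let the stationary distribution be π with π = πP and π_1 + π_2 + π_3 + π_4 = 1.
π_1 = 0.19·π_1 + 0.26·π_2 + 0.22·π_3 + 0.28·π_4
π_2 = 0.35·π_1 + 0.21·π_2 + 0.27·π_3 + 0.19·π_4
π_3 = 0.22·π_1 + 0.3·π_2 + 0.29·π_3 + 0.24·π_4
Solving with the normalization constraint gives π = (0.2377, 0.2542, 0.2637, 0.2444).
So the stationary probability of Senior is 0.2377.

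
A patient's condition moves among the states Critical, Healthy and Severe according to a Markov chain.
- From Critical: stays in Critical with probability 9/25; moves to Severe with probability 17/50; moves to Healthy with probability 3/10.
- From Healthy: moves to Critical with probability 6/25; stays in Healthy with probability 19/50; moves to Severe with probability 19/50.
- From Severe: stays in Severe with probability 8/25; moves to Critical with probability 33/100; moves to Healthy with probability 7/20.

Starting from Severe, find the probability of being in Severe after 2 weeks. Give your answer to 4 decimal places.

0.3476

Sum over the intermediate state after 1 week:
P = P(Severe→Critical)·P(Critical→Severe) + P(Severe→Healthy)·P(Healthy→Severe) + P(Severe→Severe)·P(Severe→Severe)
  = 0.33×0.34 + 0.35×0.38 + 0.32×0.32
  = 0.1122 + 0.1330 + 0.1024 = 0.3476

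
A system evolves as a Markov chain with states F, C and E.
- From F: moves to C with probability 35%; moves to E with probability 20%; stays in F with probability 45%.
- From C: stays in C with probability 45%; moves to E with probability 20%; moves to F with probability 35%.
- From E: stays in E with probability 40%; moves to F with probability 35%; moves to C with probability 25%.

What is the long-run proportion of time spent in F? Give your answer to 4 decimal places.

0.3889

Let the stationary distribution be π with π = πP and π_1 + π_2 + π_3 = 1.
π_1 = 0.45·π_1 + 0.35·π_2 + 0.35·π_3
π_2 = 0.35·π_1 + 0.45·π_2 + 0.25·π_3
Solving with the normalization constraint gives π = (0.3889, 0.3611, 0.2500).
So the stationary probability of F is 0.3889.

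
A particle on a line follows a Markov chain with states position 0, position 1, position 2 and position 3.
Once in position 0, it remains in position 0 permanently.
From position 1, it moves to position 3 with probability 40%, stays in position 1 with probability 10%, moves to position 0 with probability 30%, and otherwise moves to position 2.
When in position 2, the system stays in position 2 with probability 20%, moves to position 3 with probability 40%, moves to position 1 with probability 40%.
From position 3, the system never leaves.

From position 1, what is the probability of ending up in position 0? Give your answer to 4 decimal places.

Let h(s) be the probability of absorption at position 0 starting from transient state s. Then h(position 0) = 1 and h(position 3) = 0. By first-step analysis:
h(position 1) = 0.3·1 + 0.1·h(position 1) + 0.2·h(position 2) + 0.4·0
h(position 2) = 0.4·h(position 1) + 0.2·h(position 2) + 0.4·0
Solving: h(position 1) = 0.3750, h(position 2) = 0.1875.
Starting from position 1, the probability is 0.3750.

0.3750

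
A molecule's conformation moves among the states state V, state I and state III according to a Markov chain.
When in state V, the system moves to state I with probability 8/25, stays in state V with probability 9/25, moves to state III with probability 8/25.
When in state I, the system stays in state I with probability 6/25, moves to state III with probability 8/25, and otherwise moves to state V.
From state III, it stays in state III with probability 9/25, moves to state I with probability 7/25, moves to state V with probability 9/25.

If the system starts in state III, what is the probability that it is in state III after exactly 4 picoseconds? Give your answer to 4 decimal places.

0.3333

Propagate the distribution vector 4 picoseconds from state III.
After 0 picoseconds: (0.0000, 0.0000, 1.0000)
After 1 picosecond: (0.3600, 0.2800, 0.3600)
After 2 picoseconds: (0.3824, 0.2832, 0.3344)
After 3 picoseconds: (0.3827, 0.2840, 0.3334)
After 4 picoseconds: (0.3827, 0.2839, 0.3333)
P(in state III after 4 picoseconds) = 0.3333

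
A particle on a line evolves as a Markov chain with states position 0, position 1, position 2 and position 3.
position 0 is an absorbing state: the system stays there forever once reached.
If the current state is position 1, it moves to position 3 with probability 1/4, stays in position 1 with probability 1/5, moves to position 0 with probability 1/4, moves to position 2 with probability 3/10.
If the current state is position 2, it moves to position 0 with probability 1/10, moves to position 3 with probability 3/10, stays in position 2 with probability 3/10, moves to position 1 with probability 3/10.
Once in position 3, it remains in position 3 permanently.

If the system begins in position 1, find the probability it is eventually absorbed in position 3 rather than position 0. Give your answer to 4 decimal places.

Let h(s) be the probability of absorption at position 3 starting from transient state s. Then h(position 3) = 1 and h(position 0) = 0. By first-step analysis:
h(position 1) = 0.25·0 + 0.2·h(position 1) + 0.3·h(position 2) + 0.25·1
h(position 2) = 0.1·0 + 0.3·h(position 1) + 0.3·h(position 2) + 0.3·1
Solving: h(position 1) = 0.5638, h(position 2) = 0.6702.
Starting from position 1, the probability is 0.5638.

0.5638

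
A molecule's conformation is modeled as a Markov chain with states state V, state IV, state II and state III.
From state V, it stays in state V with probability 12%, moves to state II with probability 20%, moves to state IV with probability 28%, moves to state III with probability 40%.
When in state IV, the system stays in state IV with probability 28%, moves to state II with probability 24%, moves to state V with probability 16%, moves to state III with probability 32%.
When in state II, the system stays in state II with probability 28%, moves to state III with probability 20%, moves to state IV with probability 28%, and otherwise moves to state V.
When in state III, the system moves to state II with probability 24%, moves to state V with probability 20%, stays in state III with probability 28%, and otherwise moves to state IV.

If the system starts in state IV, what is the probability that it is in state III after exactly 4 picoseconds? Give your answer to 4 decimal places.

0.2939

Propagate the distribution vector 4 picoseconds from state IV.
After 0 picoseconds: (0.0000, 1.0000, 0.0000, 0.0000)
After 1 picosecond: (0.1600, 0.2800, 0.2400, 0.3200)
After 2 picoseconds: (0.1856, 0.2800, 0.2432, 0.2912)
After 3 picoseconds: (0.1837, 0.2800, 0.2423, 0.2940)
After 4 picoseconds: (0.1838, 0.2800, 0.2423, 0.2939)
P(in state III after 4 picoseconds) = 0.2939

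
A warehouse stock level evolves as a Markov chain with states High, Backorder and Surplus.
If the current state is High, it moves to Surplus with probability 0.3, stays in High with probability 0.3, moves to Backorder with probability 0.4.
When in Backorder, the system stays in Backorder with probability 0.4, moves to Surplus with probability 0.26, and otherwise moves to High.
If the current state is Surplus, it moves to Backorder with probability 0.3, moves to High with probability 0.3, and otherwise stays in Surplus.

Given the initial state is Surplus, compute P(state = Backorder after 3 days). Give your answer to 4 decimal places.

0.3672

Propagate the distribution vector 3 days from Surplus.
After 0 days: (0.0000, 0.0000, 1.0000)
After 1 day: (0.3000, 0.3000, 0.4000)
After 2 days: (0.3120, 0.3600, 0.3280)
After 3 days: (0.3144, 0.3672, 0.3184)
P(in Backorder after 3 days) = 0.3672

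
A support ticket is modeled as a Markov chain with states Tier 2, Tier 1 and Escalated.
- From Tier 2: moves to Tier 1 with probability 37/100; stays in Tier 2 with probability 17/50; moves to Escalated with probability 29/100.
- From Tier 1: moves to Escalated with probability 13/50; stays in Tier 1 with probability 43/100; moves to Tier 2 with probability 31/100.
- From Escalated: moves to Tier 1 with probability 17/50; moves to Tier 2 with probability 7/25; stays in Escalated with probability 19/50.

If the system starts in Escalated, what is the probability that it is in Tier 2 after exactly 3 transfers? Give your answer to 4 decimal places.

Propagate the distribution vector 3 transfers from Escalated.
After 0 transfers: (0.0000, 0.0000, 1.0000)
After 1 transfer: (0.2800, 0.3400, 0.3800)
After 2 transfers: (0.3070, 0.3790, 0.3140)
After 3 transfers: (0.3098, 0.3833, 0.3069)
P(in Tier 2 after 3 transfers) = 0.3098

0.3098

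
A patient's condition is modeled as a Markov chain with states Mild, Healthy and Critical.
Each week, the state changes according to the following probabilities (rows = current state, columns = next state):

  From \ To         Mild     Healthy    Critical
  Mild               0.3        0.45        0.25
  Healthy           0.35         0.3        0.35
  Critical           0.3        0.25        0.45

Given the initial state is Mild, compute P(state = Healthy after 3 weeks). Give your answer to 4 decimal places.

0.3311

Propagate the distribution vector 3 weeks from Mild.
After 0 weeks: (1.0000, 0.0000, 0.0000)
After 1 week: (0.3000, 0.4500, 0.2500)
After 2 weeks: (0.3225, 0.3325, 0.3450)
After 3 weeks: (0.3166, 0.3311, 0.3523)
P(in Healthy after 3 weeks) = 0.3311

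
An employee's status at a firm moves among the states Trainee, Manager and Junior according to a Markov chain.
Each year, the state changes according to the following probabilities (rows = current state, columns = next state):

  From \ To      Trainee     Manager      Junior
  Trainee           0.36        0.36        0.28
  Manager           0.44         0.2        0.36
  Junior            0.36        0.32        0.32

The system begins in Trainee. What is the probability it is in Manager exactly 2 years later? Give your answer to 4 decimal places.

0.2912

Sum over the intermediate state after 1 year:
P = P(Trainee→Trainee)·P(Trainee→Manager) + P(Trainee→Manager)·P(Manager→Manager) + P(Trainee→Junior)·P(Junior→Manager)
  = 0.36×0.36 + 0.36×0.2 + 0.28×0.32
  = 0.1296 + 0.0720 + 0.0896 = 0.2912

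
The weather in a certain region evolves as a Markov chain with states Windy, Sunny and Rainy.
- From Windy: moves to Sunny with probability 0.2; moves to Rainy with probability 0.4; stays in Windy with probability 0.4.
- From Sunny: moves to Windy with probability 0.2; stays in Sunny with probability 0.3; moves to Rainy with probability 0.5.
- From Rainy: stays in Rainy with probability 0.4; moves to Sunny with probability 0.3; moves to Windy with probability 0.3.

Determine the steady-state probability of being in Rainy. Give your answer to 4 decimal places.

0.4270

Let the stationary distribution be π with π = πP and π_1 + π_2 + π_3 = 1.
π_1 = 0.4·π_1 + 0.2·π_2 + 0.3·π_3
π_2 = 0.2·π_1 + 0.3·π_2 + 0.3·π_3
Solving with the normalization constraint gives π = (0.3034, 0.2697, 0.4270).
So the stationary probability of Rainy is 0.4270.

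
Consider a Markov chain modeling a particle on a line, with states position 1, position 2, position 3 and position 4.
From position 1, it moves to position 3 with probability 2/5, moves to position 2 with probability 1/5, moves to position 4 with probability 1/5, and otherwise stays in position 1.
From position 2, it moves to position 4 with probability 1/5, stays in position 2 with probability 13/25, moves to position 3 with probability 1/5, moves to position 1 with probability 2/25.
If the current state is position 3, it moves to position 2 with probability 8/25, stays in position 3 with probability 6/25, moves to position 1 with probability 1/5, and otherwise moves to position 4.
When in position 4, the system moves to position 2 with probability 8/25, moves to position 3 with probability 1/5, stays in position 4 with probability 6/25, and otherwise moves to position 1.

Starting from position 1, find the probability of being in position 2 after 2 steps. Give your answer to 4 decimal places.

Propagate the distribution vector 2 steps from position 1.
After 0 steps: (1.0000, 0.0000, 0.0000, 0.0000)
After 1 step: (0.2000, 0.2000, 0.4000, 0.2000)
After 2 steps: (0.1840, 0.3360, 0.2560, 0.2240)
P(in position 2 after 2 steps) = 0.3360

0.3360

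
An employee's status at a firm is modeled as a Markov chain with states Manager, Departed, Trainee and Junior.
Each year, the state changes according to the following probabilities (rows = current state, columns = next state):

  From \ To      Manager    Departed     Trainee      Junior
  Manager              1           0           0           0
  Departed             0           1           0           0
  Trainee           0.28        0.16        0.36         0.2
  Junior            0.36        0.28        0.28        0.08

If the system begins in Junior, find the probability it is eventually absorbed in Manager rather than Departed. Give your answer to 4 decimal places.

0.5796

Let h(s) be the probability of absorption at Manager starting from transient state s. Then h(Manager) = 1 and h(Departed) = 0. By first-step analysis:
h(Trainee) = 0.28·1 + 0.16·0 + 0.36·h(Trainee) + 0.2·h(Junior)
h(Junior) = 0.36·1 + 0.28·0 + 0.28·h(Trainee) + 0.08·h(Junior)
Solving: h(Trainee) = 0.6186, h(Junior) = 0.5796.
Starting from Junior, the probability is 0.5796.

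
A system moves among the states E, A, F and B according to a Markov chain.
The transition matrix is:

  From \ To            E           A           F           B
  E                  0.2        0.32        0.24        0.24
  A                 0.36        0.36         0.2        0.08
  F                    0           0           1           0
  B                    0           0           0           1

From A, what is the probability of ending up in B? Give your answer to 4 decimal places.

0.3790

Let h(s) be the probability of absorption at B starting from transient state s. Then h(B) = 1 and h(F) = 0. By first-step analysis:
h(E) = 0.2·h(E) + 0.32·h(A) + 0.24·0 + 0.24·1
h(A) = 0.36·h(E) + 0.36·h(A) + 0.2·0 + 0.08·1
Solving: h(E) = 0.4516, h(A) = 0.3790.
Starting from A, the probability is 0.3790.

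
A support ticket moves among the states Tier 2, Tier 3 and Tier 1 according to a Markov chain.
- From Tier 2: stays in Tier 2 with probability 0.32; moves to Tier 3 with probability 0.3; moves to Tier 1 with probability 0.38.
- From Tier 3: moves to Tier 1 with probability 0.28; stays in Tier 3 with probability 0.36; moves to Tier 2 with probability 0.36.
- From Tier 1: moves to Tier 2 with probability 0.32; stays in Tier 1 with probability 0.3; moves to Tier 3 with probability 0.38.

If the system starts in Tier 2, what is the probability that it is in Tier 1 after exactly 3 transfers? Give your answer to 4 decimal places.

Propagate the distribution vector 3 transfers from Tier 2.
After 0 transfers: (1.0000, 0.0000, 0.0000)
After 1 transfer: (0.3200, 0.3000, 0.3800)
After 2 transfers: (0.3320, 0.3484, 0.3196)
After 3 transfers: (0.3339, 0.3465, 0.3196)
P(in Tier 1 after 3 transfers) = 0.3196

0.3196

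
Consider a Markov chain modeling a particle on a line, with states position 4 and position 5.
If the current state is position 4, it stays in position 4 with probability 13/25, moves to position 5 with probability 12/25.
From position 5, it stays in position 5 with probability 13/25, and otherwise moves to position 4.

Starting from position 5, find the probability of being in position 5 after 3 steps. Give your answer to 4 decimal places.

Propagate the distribution vector 3 steps from position 5.
After 0 steps: (0.0000, 1.0000)
After 1 step: (0.4800, 0.5200)
After 2 steps: (0.4992, 0.5008)
After 3 steps: (0.5000, 0.5000)
P(in position 5 after 3 steps) = 0.5000

0.5000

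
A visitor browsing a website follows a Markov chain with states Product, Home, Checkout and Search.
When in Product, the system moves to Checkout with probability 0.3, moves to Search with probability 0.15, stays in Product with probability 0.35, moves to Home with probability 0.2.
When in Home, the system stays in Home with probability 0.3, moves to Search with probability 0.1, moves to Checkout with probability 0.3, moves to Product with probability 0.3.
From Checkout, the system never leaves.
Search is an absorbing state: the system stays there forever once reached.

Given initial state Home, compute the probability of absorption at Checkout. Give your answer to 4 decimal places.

Let h(s) be the probability of absorption at Checkout starting from transient state s. Then h(Checkout) = 1 and h(Search) = 0. By first-step analysis:
h(Product) = 0.35·h(Product) + 0.2·h(Home) + 0.3·1 + 0.15·0
h(Home) = 0.3·h(Product) + 0.3·h(Home) + 0.3·1 + 0.1·0
Solving: h(Product) = 0.6835, h(Home) = 0.7215.
Starting from Home, the probability is 0.7215.

0.7215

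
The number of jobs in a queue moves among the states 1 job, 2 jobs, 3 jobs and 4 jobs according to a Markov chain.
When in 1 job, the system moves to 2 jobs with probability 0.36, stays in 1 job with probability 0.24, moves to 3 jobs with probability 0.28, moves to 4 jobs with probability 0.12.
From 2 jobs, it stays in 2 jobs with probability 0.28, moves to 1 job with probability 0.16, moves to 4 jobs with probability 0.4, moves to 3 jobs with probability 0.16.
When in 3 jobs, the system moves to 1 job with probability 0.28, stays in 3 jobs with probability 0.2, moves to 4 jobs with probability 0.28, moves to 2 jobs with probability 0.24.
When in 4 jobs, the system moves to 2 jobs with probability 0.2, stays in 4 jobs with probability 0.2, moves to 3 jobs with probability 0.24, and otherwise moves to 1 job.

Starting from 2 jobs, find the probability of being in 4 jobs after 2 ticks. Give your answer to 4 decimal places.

Propagate the distribution vector 2 ticks from 2 jobs.
After 0 ticks: (0.0000, 1.0000, 0.0000, 0.0000)
After 1 tick: (0.1600, 0.2800, 0.1600, 0.4000)
After 2 ticks: (0.2720, 0.2544, 0.2176, 0.2560)
P(in 4 jobs after 2 ticks) = 0.2560

0.2560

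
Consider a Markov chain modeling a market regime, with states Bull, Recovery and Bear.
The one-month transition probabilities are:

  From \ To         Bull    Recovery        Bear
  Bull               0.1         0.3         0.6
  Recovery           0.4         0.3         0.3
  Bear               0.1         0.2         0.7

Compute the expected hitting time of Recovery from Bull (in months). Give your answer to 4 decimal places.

Let t(s) be the expected number of months to first reach Recovery from state s, with t(Recovery) = 0. Conditioning on the first month:
t(Bull) = 1 + 0.1·t(Bull) + 0.6·t(Bear)
t(Bear) = 1 + 0.1·t(Bull) + 0.7·t(Bear)
Solving: t(Bull) = 4.2857, t(Bear) = 4.7619.
Expected months from Bull to Recovery: 4.2857.

4.2857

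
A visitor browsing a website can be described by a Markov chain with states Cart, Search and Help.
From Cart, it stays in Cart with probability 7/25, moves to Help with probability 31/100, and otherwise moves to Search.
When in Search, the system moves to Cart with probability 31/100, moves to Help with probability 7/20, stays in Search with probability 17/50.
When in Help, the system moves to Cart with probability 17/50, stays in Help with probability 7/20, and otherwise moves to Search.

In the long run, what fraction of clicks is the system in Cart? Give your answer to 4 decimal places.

0.3108

Let the stationary distribution be π with π = πP and π_1 + π_2 + π_3 = 1.
π_1 = 0.28·π_1 + 0.31·π_2 + 0.34·π_3
π_2 = 0.41·π_1 + 0.34·π_2 + 0.31·π_3
Solving with the normalization constraint gives π = (0.3108, 0.3516, 0.3376).
So the stationary probability of Cart is 0.3108.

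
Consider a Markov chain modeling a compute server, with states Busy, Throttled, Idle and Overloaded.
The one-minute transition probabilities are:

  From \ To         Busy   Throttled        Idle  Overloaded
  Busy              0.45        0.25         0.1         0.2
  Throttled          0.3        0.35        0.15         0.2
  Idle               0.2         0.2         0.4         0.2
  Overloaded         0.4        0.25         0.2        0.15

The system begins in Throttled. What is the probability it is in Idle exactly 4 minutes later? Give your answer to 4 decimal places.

0.1888

Propagate the distribution vector 4 minutes from Throttled.
After 0 minutes: (0.0000, 1.0000, 0.0000, 0.0000)
After 1 minute: (0.3000, 0.3500, 0.1500, 0.2000)
After 2 minutes: (0.3500, 0.2775, 0.1825, 0.1900)
After 3 minutes: (0.3533, 0.2686, 0.1876, 0.1905)
After 4 minutes: (0.3533, 0.2675, 0.1888, 0.1905)
P(in Idle after 4 minutes) = 0.1888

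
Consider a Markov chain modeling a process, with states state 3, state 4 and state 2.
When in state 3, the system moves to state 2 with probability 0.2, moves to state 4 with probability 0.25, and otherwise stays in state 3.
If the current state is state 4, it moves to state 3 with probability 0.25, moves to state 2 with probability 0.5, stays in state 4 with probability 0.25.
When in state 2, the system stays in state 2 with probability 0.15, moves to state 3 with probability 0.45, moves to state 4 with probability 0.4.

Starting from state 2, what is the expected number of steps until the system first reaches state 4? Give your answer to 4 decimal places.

Let t(s) be the expected number of steps to first reach state 4 from state s, with t(state 4) = 0. Conditioning on the first step:
t(state 3) = 1 + 0.55·t(state 3) + 0.2·t(state 2)
t(state 2) = 1 + 0.45·t(state 3) + 0.15·t(state 2)
Solving: t(state 3) = 3.5897, t(state 2) = 3.0769.
Expected steps from state 2 to state 4: 3.0769.

3.0769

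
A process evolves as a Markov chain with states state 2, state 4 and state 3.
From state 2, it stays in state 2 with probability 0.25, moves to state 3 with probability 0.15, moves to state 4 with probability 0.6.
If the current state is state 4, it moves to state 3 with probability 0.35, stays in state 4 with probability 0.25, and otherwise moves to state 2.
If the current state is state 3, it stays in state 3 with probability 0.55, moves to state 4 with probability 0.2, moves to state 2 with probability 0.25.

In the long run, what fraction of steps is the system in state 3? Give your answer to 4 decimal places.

Let the stationary distribution be π with π = πP and π_1 + π_2 + π_3 = 1.
π_1 = 0.25·π_1 + 0.4·π_2 + 0.25·π_3
π_2 = 0.6·π_1 + 0.25·π_2 + 0.2·π_3
Solving with the normalization constraint gives π = (0.3006, 0.3371, 0.3624).
So the stationary probability of state 3 is 0.3624.

0.3624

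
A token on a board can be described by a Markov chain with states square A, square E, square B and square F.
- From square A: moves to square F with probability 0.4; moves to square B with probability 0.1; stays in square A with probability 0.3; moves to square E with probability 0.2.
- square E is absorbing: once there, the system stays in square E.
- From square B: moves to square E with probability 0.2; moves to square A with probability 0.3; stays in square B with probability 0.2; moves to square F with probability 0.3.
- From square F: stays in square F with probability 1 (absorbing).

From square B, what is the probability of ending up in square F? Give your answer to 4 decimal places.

Let h(s) be the probability of absorption at square F starting from transient state s. Then h(square F) = 1 and h(square E) = 0. By first-step analysis:
h(square A) = 0.3·h(square A) + 0.2·0 + 0.1·h(square B) + 0.4·1
h(square B) = 0.3·h(square A) + 0.2·0 + 0.2·h(square B) + 0.3·1
Solving: h(square A) = 0.6604, h(square B) = 0.6226.
Starting from square B, the probability is 0.6226.

0.6226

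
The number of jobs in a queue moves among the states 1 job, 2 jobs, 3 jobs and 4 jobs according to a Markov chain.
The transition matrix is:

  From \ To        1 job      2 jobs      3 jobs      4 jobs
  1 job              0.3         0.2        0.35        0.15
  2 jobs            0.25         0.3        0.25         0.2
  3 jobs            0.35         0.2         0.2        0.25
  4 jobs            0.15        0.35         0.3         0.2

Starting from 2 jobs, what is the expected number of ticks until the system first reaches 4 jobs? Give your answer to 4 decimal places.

5.0318

Let t(s) be the expected number of ticks to first reach 4 jobs from state s, with t(4 jobs) = 0. Conditioning on the first tick:
t(1 job) = 1 + 0.3·t(1 job) + 0.2·t(2 jobs) + 0.35·t(3 jobs)
t(2 jobs) = 1 + 0.25·t(1 job) + 0.3·t(2 jobs) + 0.25·t(3 jobs)
t(3 jobs) = 1 + 0.35·t(1 job) + 0.2·t(2 jobs) + 0.2·t(3 jobs)
Solving: t(1 job) = 5.2739, t(2 jobs) = 5.0318, t(3 jobs) = 4.8153.
Expected ticks from 2 jobs to 4 jobs: 5.0318.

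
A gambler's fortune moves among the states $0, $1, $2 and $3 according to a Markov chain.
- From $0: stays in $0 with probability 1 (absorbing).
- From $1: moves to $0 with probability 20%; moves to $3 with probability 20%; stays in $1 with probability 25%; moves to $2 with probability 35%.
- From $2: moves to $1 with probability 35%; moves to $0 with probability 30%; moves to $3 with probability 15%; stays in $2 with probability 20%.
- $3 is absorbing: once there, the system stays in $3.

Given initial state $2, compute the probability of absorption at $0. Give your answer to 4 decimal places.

0.6178

Let h(s) be the probability of absorption at $0 starting from transient state s. Then h($0) = 1 and h($3) = 0. By first-step analysis:
h($1) = 0.2·1 + 0.25·h($1) + 0.35·h($2) + 0.2·0
h($2) = 0.3·1 + 0.35·h($1) + 0.2·h($2) + 0.15·0
Solving: h($1) = 0.5550, h($2) = 0.6178.
Starting from $2, the probability is 0.6178.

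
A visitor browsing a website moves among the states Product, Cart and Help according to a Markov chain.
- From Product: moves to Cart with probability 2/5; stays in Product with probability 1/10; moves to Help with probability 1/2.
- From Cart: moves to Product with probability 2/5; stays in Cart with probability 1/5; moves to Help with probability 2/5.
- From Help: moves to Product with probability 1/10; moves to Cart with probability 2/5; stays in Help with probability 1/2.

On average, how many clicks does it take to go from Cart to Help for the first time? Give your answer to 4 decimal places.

Let t(s) be the expected number of clicks to first reach Help from state s, with t(Help) = 0. Conditioning on the first click:
t(Product) = 1 + 0.1·t(Product) + 0.4·t(Cart)
t(Cart) = 1 + 0.4·t(Product) + 0.2·t(Cart)
Solving: t(Product) = 2.1429, t(Cart) = 2.3214.
Expected clicks from Cart to Help: 2.3214.

2.3214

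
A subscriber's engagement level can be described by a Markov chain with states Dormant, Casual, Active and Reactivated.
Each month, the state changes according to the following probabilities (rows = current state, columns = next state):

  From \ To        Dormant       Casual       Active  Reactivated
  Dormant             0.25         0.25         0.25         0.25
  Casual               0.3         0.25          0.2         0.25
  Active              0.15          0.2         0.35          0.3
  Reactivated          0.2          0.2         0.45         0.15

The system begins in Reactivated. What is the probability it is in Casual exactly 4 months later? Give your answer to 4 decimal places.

Propagate the distribution vector 4 months from Reactivated.
After 0 months: (0.0000, 0.0000, 0.0000, 1.0000)
After 1 month: (0.2000, 0.2000, 0.4500, 0.1500)
After 2 months: (0.2075, 0.2200, 0.3150, 0.2575)
After 3 months: (0.2166, 0.2214, 0.3220, 0.2400)
After 4 months: (0.2169, 0.2219, 0.3191, 0.2421)
P(in Casual after 4 months) = 0.2219

0.2219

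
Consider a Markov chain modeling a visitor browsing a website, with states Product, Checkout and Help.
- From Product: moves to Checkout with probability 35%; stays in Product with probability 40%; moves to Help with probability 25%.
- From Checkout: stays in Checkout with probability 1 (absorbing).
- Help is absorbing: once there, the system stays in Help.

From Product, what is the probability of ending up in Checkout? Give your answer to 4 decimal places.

Let h(s) be the probability of absorption at Checkout starting from transient state s. Then h(Checkout) = 1 and h(Help) = 0. By first-step analysis:
h(Product) = 0.4·h(Product) + 0.35·1 + 0.25·0
Solving: h(Product) = 0.5833.
Starting from Product, the probability is 0.5833.

0.5833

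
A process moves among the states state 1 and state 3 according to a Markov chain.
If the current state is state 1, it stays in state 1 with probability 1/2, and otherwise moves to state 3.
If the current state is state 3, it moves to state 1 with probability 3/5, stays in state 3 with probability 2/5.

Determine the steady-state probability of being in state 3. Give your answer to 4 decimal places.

0.4545

Let the stationary distribution be π with π = πP and π_1 + π_2 = 1.
π_1 = 0.5·π_1 + 0.6·π_2
Solving with the normalization constraint gives π = (0.5455, 0.4545).
So the stationary probability of state 3 is 0.4545.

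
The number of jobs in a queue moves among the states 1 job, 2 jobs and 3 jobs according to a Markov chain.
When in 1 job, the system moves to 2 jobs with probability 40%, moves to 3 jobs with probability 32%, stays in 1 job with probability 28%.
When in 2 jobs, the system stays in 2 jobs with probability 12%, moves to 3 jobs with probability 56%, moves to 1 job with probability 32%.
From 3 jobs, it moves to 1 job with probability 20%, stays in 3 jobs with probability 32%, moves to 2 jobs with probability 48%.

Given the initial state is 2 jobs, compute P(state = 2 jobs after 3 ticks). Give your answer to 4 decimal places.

0.3128

Propagate the distribution vector 3 ticks from 2 jobs.
After 0 ticks: (0.0000, 1.0000, 0.0000)
After 1 tick: (0.3200, 0.1200, 0.5600)
After 2 ticks: (0.2400, 0.4112, 0.3488)
After 3 ticks: (0.2685, 0.3128, 0.4187)
P(in 2 jobs after 3 ticks) = 0.3128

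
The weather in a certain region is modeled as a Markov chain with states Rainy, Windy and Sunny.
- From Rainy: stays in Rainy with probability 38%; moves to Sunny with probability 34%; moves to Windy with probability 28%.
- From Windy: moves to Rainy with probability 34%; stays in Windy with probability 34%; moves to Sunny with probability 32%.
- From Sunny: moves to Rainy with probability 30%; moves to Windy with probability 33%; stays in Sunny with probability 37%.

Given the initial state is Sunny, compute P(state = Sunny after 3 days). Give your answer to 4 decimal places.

Propagate the distribution vector 3 days from Sunny.
After 0 days: (0.0000, 0.0000, 1.0000)
After 1 day: (0.3000, 0.3300, 0.3700)
After 2 days: (0.3372, 0.3183, 0.3445)
After 3 days: (0.3397, 0.3163, 0.3440)
P(in Sunny after 3 days) = 0.3440

0.3440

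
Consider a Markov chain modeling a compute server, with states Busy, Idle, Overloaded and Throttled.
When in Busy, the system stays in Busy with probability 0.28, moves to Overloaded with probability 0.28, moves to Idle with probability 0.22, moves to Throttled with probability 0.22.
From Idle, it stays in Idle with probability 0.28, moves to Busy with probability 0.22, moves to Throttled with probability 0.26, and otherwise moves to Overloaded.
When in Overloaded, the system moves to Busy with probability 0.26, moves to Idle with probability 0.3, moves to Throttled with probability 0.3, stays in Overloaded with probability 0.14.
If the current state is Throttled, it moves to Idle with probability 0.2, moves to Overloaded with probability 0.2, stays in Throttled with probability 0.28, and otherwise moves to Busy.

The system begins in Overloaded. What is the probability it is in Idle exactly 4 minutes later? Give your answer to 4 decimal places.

Propagate the distribution vector 4 minutes from Overloaded.
After 0 minutes: (0.0000, 0.0000, 1.0000, 0.0000)
After 1 minute: (0.2600, 0.3000, 0.1400, 0.3000)
After 2 minutes: (0.2712, 0.2432, 0.2244, 0.2612)
After 3 minutes: (0.2714, 0.2473, 0.2180, 0.2634)
After 4 minutes: (0.2713, 0.2470, 0.2185, 0.2631)
P(in Idle after 4 minutes) = 0.2470

0.2470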